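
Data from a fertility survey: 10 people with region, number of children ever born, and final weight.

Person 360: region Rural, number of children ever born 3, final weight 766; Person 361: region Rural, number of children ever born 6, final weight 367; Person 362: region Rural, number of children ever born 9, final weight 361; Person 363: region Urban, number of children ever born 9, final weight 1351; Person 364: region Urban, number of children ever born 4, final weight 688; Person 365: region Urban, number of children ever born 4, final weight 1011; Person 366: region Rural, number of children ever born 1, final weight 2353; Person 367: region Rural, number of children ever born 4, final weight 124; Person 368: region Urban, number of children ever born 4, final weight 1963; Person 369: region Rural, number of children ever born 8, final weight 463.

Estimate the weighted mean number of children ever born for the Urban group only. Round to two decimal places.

Urban rows: 363, 364, 365, 368
Weighted sum = 9×1351 + 4×688 + 4×1011 + 4×1963
  = 12159 + 2752 + 4044 + 7852 = 26807
Sum of weights = 1351 + 688 + 1011 + 1963 = 5013
Weighted mean = 26807 / 5013 = 5.3474965

5.35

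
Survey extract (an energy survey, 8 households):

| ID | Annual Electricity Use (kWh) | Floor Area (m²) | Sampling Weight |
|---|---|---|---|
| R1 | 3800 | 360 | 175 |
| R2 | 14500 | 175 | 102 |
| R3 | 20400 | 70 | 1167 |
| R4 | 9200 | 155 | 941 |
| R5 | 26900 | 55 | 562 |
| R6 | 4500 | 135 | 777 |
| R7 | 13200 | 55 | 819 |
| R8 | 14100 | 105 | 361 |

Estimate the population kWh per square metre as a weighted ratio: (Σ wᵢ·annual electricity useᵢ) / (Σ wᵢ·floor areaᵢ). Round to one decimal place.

Σ wᵢ·y = 3800×175 + 14500×102 + 20400×1167 + 9200×941 + 26900×562 + 4500×777 + 13200×819 + 14100×361
  = 665000 + 1479000 + 23806800 + 8657200 + 15117800 + 3496500 + 10810800 + 5090100 = 69123200
Σ wᵢ·x = 360×175 + 175×102 + 70×1167 + 155×941 + 55×562 + 135×777 + 55×819 + 105×361
  = 63000 + 17850 + 81690 + 145855 + 30910 + 104895 + 45045 + 37905 = 527150
Ratio = 69123200 / 527150 = 131.12624

131.1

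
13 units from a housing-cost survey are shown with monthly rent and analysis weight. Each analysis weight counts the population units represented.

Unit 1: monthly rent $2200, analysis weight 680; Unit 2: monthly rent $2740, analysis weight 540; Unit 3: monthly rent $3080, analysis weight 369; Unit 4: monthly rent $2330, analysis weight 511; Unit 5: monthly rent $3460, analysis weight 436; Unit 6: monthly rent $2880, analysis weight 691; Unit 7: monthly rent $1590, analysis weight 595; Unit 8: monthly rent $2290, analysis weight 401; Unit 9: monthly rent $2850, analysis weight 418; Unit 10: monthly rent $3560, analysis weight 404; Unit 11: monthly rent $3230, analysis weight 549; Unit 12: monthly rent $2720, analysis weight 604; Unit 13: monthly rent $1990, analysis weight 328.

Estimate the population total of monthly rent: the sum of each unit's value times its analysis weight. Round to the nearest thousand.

17364000

Weighted total = 17364140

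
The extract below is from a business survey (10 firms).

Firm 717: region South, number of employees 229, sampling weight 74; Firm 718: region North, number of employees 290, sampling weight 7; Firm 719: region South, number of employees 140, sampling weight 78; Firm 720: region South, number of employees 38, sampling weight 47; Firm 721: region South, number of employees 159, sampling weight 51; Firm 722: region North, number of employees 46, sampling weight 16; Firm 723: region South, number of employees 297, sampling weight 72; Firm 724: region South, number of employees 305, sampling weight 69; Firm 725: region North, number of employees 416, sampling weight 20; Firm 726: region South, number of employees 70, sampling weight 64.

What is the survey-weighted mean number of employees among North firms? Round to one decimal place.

North rows: 718, 722, 725
Weighted sum = 290×7 + 46×16 + 416×20
  = 2030 + 736 + 8320 = 11086
Sum of weights = 7 + 16 + 20 = 43
Weighted mean = 11086 / 43 = 257.81395

257.8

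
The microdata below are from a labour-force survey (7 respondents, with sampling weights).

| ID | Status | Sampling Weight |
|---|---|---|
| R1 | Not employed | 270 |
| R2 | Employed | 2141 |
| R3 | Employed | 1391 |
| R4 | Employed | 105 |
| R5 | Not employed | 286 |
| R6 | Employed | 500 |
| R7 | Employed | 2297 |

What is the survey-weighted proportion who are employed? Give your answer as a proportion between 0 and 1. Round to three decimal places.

0.920

Sum of weights for 'Employed' = 2141 + 1391 + 105 + 500 + 2297 = 6434
Total weight = 270 + 2141 + 1391 + 105 + 286 + 500 + 2297 = 6990
Weighted proportion = 6434 / 6990 = 0.9204578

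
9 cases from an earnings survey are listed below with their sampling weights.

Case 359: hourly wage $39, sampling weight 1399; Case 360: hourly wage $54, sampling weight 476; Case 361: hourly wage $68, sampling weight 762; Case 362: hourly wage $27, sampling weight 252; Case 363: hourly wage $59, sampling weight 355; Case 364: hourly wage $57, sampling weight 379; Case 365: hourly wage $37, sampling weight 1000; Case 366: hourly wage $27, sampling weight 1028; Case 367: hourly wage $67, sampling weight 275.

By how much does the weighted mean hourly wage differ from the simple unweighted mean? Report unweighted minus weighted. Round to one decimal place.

Unweighted sum = 39 + 54 + 68 + 27 + 59 + 57 + 37 + 27 + 67 = 435
Unweighted mean = 435 / 9 = 48.333333
Weighted sum = 39×1399 + 54×476 + 68×762 + 27×252 + 59×355 + 57×379 + 37×1000 + 27×1028 + 67×275
  = 264614
Sum of weights = 1399 + 476 + 762 + 252 + 355 + 379 + 1000 + 1028 + 275 = 5926
Weighted mean = 264614 / 5926 = 44.653054
Difference (unweighted minus weighted) = 3.680279

3.7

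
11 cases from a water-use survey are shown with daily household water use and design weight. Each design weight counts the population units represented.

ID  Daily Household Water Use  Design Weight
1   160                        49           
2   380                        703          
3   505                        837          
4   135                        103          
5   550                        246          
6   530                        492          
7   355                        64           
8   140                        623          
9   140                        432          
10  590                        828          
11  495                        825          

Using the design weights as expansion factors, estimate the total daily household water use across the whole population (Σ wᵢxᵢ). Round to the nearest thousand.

Weighted total = 160×49 + 380×703 + 505×837 + 135×103 + 550×246 + 530×492 + 355×64 + 140×623 + 140×432 + 590×828 + 495×825
  = 7840 + 267140 + 422685 + 13905 + 135300 + 260760 + 22720 + 87220 + 60480 + 488520 + 408375 = 2174945

2175000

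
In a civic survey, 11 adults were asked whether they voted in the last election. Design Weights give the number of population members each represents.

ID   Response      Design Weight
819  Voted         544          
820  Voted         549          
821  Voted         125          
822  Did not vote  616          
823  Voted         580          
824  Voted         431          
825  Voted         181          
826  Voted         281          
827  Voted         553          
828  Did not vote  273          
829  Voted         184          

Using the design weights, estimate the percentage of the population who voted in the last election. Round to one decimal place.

79.4

Sum of weights for 'Voted' = 544 + 549 + 125 + 580 + 431 + 181 + 281 + 553 + 184 = 3428
Total weight = 544 + 549 + 125 + 616 + 580 + 431 + 181 + 281 + 553 + 273 + 184 = 4317
Weighted proportion = 3428 / 4317 = 0.79406996 → 79.406996%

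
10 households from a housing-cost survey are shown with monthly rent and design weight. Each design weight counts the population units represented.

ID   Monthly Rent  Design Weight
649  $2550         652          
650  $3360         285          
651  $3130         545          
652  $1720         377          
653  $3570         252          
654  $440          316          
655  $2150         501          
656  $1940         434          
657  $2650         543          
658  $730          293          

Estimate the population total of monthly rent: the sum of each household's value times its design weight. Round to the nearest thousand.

9585000

Weighted total = 2550×652 + 3360×285 + 3130×545 + 1720×377 + 3570×252 + 440×316 + 2150×501 + 1940×434 + 2650×543 + 730×293
  = 9585120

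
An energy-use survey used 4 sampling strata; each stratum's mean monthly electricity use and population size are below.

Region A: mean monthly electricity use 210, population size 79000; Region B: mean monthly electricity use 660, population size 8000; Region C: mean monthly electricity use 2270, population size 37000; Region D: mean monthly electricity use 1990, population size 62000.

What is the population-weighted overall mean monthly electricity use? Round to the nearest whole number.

1232

Σ Nₕ·x̄ₕ = 210×79000 + 660×8000 + 2270×37000 + 1990×62000
  = 16590000 + 5280000 + 83990000 + 123380000 = 229240000
Σ Nₕ = 79000 + 8000 + 37000 + 62000 = 186000
Overall mean = 229240000 / 186000 = 1232.4731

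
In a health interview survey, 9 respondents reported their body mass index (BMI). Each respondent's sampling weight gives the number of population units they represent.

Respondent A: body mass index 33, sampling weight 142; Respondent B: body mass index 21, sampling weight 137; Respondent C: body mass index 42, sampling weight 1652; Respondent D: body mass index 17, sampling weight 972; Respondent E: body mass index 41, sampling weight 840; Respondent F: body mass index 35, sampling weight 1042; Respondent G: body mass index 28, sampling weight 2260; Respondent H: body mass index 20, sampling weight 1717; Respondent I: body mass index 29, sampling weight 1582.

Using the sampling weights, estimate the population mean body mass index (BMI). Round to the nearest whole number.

30

Weighted sum = 33×142 + 21×137 + 42×1652 + 17×972 + 41×840 + 35×1042 + 28×2260 + 20×1717 + 29×1582
  = 4686 + 2877 + 69384 + 16524 + 34440 + 36470 + 63280 + 34340 + 45878 = 307879
Sum of weights = 142 + 137 + 1652 + 972 + 840 + 1042 + 2260 + 1717 + 1582 = 10344
Weighted mean = 307879 / 10344 = 29.764018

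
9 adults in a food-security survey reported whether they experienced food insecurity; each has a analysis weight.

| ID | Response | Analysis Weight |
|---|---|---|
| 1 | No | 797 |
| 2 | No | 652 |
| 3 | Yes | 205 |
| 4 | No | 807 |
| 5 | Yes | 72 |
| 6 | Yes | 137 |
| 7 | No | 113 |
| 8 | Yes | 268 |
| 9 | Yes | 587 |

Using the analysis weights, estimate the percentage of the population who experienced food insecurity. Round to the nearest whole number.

35

Sum of weights for 'Yes' = 205 + 72 + 137 + 268 + 587 = 1269
Total weight = 3638
Weighted proportion = 1269 / 3638 = 0.34881803 → 34.881803%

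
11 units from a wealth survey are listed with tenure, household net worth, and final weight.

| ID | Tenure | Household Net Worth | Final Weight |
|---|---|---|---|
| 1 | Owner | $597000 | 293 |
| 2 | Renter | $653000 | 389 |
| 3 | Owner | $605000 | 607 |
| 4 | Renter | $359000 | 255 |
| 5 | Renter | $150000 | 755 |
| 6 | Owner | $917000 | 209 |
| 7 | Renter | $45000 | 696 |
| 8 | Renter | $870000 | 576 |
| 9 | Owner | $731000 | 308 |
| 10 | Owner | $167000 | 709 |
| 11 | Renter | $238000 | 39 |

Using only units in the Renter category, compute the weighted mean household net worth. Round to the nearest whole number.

Renter rows: 2, 4, 5, 7, 8, 11
Weighted sum = 653000×389 + 359000×255 + 150000×755 + 45000×696 + 870000×576 + 238000×39
  = 254017000 + 91545000 + 113250000 + 31320000 + 501120000 + 9282000 = 1000534000
Sum of weights = 389 + 255 + 755 + 696 + 576 + 39 = 2710
Weighted mean = 1000534000 / 2710 = 369200.74

369201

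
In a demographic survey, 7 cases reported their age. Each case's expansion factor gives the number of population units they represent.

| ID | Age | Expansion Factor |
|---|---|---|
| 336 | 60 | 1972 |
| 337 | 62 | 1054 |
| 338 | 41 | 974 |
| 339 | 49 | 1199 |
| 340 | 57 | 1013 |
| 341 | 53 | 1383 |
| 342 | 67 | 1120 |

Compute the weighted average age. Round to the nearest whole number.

56

Weighted sum = 60×1972 + 62×1054 + 41×974 + 49×1199 + 57×1013 + 53×1383 + 67×1120
  = 488433
Sum of weights = 1972 + 1054 + 974 + 1199 + 1013 + 1383 + 1120 = 8715
Weighted mean = 488433 / 8715 = 56.045095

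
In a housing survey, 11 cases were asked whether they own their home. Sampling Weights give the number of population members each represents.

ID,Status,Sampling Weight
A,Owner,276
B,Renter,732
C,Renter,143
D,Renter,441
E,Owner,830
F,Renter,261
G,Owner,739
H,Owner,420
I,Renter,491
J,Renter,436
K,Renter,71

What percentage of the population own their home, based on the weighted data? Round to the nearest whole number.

47

Sum of weights for 'Owner' = 276 + 830 + 739 + 420 = 2265
Total weight = 276 + 732 + 143 + 441 + 830 + 261 + 739 + 420 + 491 + 436 + 71 = 4840
Weighted proportion = 2265 / 4840 = 0.46797521 → 46.797521%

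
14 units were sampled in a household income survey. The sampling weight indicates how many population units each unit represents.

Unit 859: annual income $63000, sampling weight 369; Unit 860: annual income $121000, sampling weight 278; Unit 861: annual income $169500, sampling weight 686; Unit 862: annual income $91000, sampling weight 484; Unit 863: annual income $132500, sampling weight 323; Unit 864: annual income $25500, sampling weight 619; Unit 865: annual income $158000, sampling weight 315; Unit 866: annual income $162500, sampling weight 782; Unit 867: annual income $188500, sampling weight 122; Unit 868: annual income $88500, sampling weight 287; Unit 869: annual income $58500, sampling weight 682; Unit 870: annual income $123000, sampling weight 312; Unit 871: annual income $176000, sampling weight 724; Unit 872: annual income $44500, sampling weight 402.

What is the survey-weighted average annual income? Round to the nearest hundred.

113500

Weighted sum = 724615500
Sum of weights = 6385
Weighted mean = 724615500 / 6385 = 113487.16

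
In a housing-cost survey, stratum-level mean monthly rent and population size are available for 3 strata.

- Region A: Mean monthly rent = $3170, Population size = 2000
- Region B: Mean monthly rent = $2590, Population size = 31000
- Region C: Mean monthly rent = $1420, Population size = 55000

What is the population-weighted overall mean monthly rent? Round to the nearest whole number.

Σ Nₕ·x̄ₕ = 3170×2000 + 2590×31000 + 1420×55000
  = 164730000
Σ Nₕ = 2000 + 31000 + 55000 = 88000
Overall mean = 164730000 / 88000 = 1871.9318

1872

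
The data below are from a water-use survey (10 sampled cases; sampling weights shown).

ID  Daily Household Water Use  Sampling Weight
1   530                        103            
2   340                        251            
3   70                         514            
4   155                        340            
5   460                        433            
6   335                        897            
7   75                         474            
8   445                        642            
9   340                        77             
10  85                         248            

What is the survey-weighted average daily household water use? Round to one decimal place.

275.6

Weighted sum = 530×103 + 340×251 + 70×514 + 155×340 + 460×433 + 335×897 + 75×474 + 445×642 + 340×77 + 85×248
  = 54590 + 85340 + 35980 + 52700 + 199180 + 300495 + 35550 + 285690 + 26180 + 21080 = 1096785
Sum of weights = 3979
Weighted mean = 1096785 / 3979 = 275.64338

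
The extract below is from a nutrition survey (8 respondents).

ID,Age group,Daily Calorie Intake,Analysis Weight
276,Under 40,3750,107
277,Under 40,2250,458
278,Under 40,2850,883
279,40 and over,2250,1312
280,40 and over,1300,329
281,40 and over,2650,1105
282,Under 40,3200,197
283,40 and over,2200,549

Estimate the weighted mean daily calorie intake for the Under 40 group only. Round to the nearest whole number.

Under 40 rows: 276, 277, 278, 282
Weighted sum = 3750×107 + 2250×458 + 2850×883 + 3200×197
  = 401250 + 1030500 + 2516550 + 630400 = 4578700
Sum of weights = 107 + 458 + 883 + 197 = 1645
Weighted mean = 4578700 / 1645 = 2783.4043

2783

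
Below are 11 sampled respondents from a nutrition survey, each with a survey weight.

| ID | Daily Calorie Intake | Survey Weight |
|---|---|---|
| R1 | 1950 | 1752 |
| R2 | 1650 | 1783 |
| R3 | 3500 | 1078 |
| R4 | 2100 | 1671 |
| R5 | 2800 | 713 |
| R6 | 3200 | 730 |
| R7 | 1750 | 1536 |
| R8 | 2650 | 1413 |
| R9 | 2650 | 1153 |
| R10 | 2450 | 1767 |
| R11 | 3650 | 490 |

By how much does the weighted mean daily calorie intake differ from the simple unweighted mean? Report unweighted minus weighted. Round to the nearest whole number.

193

Unweighted sum = 1950 + 1650 + 3500 + 2100 + 2800 + 3200 + 1750 + 2650 + 2650 + 2450 + 3650 = 28350
Unweighted mean = 28350 / 11 = 2577.2727
Weighted sum = 1950×1752 + 1650×1783 + 3500×1078 + 2100×1671 + 2800×713 + 3200×730 + 1750×1536 + 2650×1413 + 2650×1153 + 2450×1767 + 3650×490
  = 33578400
Sum of weights = 1752 + 1783 + 1078 + 1671 + 713 + 730 + 1536 + 1413 + 1153 + 1767 + 490 = 14086
Weighted mean = 33578400 / 14086 = 2383.8137
Difference (unweighted minus weighted) = 193.45901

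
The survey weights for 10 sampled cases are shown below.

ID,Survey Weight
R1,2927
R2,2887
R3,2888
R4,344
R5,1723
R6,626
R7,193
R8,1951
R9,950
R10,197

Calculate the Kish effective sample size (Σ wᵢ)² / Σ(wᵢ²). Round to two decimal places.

Σ wᵢ = 14686
Σ wᵢ² = 8567329 + 8334769 + 8340544 + 118336 + 2968729 + 391876 + 37249 + 3806401 + 902500 + 38809 = 33506542
n_eff = 14686² / 33506542 = 215678596 / 33506542 = 6.43691

6.44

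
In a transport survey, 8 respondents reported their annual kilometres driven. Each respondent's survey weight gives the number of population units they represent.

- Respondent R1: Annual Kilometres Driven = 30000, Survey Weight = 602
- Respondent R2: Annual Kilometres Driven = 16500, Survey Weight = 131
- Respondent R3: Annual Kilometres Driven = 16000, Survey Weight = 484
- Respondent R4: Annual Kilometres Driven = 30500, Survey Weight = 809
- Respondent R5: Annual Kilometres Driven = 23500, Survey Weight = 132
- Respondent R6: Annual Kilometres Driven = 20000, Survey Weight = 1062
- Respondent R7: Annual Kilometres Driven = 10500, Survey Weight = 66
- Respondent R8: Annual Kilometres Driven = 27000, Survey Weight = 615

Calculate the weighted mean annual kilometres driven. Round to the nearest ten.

Weighted sum = 30000×602 + 16500×131 + 16000×484 + 30500×809 + 23500×132 + 20000×1062 + 10500×66 + 27000×615
  = 18060000 + 2161500 + 7744000 + 24674500 + 3102000 + 21240000 + 693000 + 16605000 = 94280000
Sum of weights = 3901
Weighted mean = 94280000 / 3901 = 24168.162

24170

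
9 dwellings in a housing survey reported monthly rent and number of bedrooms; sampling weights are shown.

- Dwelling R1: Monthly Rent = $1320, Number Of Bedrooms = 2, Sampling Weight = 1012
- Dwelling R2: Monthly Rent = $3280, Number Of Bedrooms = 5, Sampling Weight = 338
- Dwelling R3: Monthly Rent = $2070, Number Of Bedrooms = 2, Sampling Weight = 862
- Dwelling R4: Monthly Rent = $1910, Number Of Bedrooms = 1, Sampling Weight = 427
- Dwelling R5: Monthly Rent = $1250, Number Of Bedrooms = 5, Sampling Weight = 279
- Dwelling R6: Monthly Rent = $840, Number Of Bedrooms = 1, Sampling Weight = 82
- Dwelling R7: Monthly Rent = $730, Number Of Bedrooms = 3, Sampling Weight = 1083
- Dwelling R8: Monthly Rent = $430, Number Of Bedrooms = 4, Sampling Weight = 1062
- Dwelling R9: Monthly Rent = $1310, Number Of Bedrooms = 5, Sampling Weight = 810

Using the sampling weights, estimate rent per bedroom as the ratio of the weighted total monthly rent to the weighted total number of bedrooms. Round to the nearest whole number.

Σ wᵢ·y = 1320×1012 + 3280×338 + 2070×862 + 1910×427 + 1250×279 + 840×82 + 730×1083 + 430×1062 + 1310×810
  = 1335840 + 1108640 + 1784340 + 815570 + 348750 + 68880 + 790590 + 456660 + 1061100 = 7770370
Σ wᵢ·x = 2×1012 + 5×338 + 2×862 + 1×427 + 5×279 + 1×82 + 3×1083 + 4×1062 + 5×810
  = 2024 + 1690 + 1724 + 427 + 1395 + 82 + 3249 + 4248 + 4050 = 18889
Ratio = 7770370 / 18889 = 411.37011

411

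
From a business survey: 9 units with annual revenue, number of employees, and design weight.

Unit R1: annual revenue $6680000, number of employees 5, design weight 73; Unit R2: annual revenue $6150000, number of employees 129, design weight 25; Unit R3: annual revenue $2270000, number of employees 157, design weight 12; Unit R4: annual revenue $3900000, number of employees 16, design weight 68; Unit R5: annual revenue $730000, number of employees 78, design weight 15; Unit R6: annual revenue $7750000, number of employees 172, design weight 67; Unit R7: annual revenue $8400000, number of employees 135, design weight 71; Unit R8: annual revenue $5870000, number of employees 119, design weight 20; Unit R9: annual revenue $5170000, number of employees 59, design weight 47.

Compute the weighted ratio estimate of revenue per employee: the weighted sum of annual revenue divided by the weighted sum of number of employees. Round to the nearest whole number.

Σ wᵢ·y = 2420820000
Σ wᵢ·x = 5×73 + 129×25 + 157×12 + 16×68 + 78×15 + 172×67 + 135×71 + 119×20 + 59×47
  = 365 + 3225 + 1884 + 1088 + 1170 + 11524 + 9585 + 2380 + 2773 = 33994
Ratio = 2420820000 / 33994 = 71213.155

71213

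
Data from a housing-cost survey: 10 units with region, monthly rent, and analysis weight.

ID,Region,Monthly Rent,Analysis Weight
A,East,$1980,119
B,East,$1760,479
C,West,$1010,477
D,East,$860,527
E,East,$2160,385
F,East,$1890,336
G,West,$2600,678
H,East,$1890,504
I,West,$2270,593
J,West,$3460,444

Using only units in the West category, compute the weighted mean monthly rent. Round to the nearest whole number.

2339

West rows: C, G, I, J
Weighted sum = 1010×477 + 2600×678 + 2270×593 + 3460×444
  = 481770 + 1762800 + 1346110 + 1536240 = 5126920
Sum of weights = 477 + 678 + 593 + 444 = 2192
Weighted mean = 5126920 / 2192 = 2338.9234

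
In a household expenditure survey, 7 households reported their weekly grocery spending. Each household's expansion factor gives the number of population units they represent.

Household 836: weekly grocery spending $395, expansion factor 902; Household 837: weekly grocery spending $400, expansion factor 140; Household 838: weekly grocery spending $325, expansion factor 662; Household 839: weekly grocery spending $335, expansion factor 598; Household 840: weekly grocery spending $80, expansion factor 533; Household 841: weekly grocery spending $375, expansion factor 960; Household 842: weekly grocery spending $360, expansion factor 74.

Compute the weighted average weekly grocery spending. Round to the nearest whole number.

325

Weighted sum = 395×902 + 400×140 + 325×662 + 335×598 + 80×533 + 375×960 + 360×74
  = 356290 + 56000 + 215150 + 200330 + 42640 + 360000 + 26640 = 1257050
Sum of weights = 902 + 140 + 662 + 598 + 533 + 960 + 74 = 3869
Weighted mean = 1257050 / 3869 = 324.90308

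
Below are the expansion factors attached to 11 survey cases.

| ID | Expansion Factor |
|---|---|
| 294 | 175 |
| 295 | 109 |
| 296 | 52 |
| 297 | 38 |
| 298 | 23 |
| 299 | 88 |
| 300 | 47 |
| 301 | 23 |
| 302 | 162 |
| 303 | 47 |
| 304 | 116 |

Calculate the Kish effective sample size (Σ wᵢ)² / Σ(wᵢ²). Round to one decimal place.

Σ wᵢ = 175 + 109 + 52 + 38 + 23 + 88 + 47 + 23 + 162 + 47 + 116 = 880
Σ wᵢ² = 99574
n_eff = 880² / 99574 = 774400 / 99574 = 7.7771306

7.8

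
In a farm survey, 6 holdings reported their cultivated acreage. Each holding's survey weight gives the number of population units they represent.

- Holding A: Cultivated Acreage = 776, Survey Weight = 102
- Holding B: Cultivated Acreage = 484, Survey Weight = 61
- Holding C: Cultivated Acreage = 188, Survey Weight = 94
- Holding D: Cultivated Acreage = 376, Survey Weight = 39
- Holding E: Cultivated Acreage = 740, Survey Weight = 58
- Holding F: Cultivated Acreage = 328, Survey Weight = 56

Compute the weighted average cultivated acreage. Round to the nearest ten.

490

Weighted sum = 776×102 + 484×61 + 188×94 + 376×39 + 740×58 + 328×56
  = 79152 + 29524 + 17672 + 14664 + 42920 + 18368 = 202300
Sum of weights = 102 + 61 + 94 + 39 + 58 + 56 = 410
Weighted mean = 202300 / 410 = 493.41463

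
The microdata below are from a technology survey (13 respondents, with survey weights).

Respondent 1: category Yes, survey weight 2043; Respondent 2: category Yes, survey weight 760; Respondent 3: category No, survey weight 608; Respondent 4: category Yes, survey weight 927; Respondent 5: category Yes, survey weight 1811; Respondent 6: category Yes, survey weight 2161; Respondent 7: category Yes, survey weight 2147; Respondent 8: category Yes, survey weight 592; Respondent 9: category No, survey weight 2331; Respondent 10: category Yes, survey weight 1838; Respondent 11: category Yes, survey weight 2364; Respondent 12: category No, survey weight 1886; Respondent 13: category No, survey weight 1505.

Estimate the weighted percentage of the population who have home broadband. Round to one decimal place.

Sum of weights for 'Yes' = 2043 + 760 + 927 + 1811 + 2161 + 2147 + 592 + 1838 + 2364 = 14643
Total weight = 20973
Weighted proportion = 14643 / 20973 = 0.69818338 → 69.818338%

69.8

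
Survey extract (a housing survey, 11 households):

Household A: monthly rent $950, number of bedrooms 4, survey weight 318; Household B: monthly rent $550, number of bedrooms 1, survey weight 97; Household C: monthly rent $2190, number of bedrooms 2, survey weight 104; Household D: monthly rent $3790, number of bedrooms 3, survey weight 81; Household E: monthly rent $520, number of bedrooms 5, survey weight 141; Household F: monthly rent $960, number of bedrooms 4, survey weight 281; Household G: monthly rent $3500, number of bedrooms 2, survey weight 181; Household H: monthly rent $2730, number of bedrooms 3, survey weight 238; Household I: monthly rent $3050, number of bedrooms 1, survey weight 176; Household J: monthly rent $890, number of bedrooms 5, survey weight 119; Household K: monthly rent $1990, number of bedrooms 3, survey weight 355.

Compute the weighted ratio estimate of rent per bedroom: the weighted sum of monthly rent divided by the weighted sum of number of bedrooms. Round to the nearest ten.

590

Σ wᵢ·y = 950×318 + 550×97 + 2190×104 + 3790×81 + 520×141 + 960×281 + 3500×181 + 2730×238 + 3050×176 + 890×119 + 1990×355
  = 302100 + 53350 + 227760 + 306990 + 73320 + 269760 + 633500 + 649740 + 536800 + 105910 + 706450 = 3865680
Σ wᵢ·x = 4×318 + 1×97 + 2×104 + 3×81 + 5×141 + 4×281 + 2×181 + 3×238 + 1×176 + 5×119 + 3×355
  = 6561
Ratio = 3865680 / 6561 = 589.19067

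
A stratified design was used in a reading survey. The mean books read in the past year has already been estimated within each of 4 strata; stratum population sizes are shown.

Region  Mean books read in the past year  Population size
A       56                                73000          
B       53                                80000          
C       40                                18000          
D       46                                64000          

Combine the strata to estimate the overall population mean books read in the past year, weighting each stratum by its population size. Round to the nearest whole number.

Σ Nₕ·x̄ₕ = 56×73000 + 53×80000 + 40×18000 + 46×64000
  = 4088000 + 4240000 + 720000 + 2944000 = 11992000
Σ Nₕ = 73000 + 80000 + 18000 + 64000 = 235000
Overall mean = 11992000 / 235000 = 51.029787

51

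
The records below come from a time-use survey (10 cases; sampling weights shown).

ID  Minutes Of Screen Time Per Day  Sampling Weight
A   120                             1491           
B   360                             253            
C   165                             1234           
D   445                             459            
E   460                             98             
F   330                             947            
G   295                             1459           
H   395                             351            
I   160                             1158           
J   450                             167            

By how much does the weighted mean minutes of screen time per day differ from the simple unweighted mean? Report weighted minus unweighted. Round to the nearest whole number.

Unweighted sum = 120 + 360 + 165 + 445 + 460 + 330 + 295 + 395 + 160 + 450 = 3180
Unweighted mean = 3180 / 10 = 318
Weighted sum = 120×1491 + 360×253 + 165×1234 + 445×459 + 460×98 + 330×947 + 295×1459 + 395×351 + 160×1158 + 450×167
  = 178920 + 91080 + 203610 + 204255 + 45080 + 312510 + 430405 + 138645 + 185280 + 75150 = 1864935
Sum of weights = 1491 + 253 + 1234 + 459 + 98 + 947 + 1459 + 351 + 1158 + 167 = 7617
Weighted mean = 1864935 / 7617 = 244.83852
Difference (weighted minus unweighted) = -73.161481

-73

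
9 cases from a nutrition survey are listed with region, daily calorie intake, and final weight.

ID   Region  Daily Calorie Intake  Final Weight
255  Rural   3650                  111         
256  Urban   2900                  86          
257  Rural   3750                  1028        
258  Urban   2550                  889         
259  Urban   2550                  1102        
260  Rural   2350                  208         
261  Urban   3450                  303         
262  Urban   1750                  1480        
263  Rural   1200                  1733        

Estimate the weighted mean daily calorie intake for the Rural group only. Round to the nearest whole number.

Rural rows: 255, 257, 260, 263
Weighted sum = 6828550
Sum of weights = 111 + 1028 + 208 + 1733 = 3080
Weighted mean = 6828550 / 3080 = 2217.0617

2217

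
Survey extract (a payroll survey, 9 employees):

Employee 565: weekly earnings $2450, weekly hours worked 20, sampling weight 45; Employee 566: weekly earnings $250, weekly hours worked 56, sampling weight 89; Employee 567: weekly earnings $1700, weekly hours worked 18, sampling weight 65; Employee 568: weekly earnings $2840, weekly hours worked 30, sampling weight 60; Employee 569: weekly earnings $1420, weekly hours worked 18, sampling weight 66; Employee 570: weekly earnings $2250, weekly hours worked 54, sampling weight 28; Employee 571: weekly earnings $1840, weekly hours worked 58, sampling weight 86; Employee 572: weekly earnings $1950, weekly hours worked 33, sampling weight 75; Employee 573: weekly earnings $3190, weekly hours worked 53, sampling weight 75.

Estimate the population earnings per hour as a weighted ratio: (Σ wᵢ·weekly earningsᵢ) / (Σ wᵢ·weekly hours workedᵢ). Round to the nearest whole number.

48

Σ wᵢ·y = 1113860
Σ wᵢ·x = 20×45 + 56×89 + 18×65 + 30×60 + 18×66 + 54×28 + 58×86 + 33×75 + 53×75
  = 900 + 4984 + 1170 + 1800 + 1188 + 1512 + 4988 + 2475 + 3975 = 22992
Ratio = 1113860 / 22992 = 48.445546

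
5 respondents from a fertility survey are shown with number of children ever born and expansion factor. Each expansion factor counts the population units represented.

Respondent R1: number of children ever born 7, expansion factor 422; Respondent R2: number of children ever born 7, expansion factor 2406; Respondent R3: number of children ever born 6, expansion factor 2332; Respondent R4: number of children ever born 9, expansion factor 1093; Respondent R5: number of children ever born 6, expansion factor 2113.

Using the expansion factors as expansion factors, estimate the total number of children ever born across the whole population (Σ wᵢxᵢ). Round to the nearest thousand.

Weighted total = 7×422 + 7×2406 + 6×2332 + 9×1093 + 6×2113
  = 56303

56000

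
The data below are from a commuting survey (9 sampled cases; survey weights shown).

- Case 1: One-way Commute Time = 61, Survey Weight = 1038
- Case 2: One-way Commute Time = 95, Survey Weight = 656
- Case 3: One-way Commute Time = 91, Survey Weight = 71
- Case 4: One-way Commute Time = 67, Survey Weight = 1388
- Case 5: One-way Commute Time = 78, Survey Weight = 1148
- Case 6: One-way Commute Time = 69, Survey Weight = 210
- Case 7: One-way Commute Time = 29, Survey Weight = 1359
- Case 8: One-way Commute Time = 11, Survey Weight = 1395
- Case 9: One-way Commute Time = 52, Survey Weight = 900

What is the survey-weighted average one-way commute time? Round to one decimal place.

Weighted sum = 430685
Sum of weights = 1038 + 656 + 71 + 1388 + 1148 + 210 + 1359 + 1395 + 900 = 8165
Weighted mean = 430685 / 8165 = 52.747704

52.7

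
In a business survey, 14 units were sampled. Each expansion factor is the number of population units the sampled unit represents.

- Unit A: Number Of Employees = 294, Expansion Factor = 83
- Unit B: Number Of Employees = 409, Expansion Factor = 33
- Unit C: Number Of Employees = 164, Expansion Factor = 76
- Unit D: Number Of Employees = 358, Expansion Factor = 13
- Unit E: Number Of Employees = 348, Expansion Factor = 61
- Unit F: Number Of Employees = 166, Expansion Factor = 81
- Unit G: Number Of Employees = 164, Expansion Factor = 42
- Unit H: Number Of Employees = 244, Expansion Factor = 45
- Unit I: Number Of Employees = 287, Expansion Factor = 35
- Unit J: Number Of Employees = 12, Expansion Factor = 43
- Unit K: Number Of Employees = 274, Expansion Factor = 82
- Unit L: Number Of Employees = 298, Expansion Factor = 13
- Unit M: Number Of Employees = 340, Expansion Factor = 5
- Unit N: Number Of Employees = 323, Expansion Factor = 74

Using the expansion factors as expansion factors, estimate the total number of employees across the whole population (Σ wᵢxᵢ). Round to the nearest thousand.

Weighted total = 170064

170000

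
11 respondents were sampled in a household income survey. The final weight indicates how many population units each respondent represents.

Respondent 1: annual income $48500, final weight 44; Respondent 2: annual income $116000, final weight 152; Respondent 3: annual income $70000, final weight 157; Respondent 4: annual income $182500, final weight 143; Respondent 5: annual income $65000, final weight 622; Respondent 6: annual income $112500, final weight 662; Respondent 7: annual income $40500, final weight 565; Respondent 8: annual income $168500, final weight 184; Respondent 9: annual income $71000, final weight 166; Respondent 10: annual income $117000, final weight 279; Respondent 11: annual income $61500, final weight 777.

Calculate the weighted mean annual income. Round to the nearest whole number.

84740

Weighted sum = 48500×44 + 116000×152 + 70000×157 + 182500×143 + 65000×622 + 112500×662 + 40500×565 + 168500×184 + 71000×166 + 117000×279 + 61500×777
  = 317859500
Sum of weights = 3751
Weighted mean = 317859500 / 3751 = 84739.936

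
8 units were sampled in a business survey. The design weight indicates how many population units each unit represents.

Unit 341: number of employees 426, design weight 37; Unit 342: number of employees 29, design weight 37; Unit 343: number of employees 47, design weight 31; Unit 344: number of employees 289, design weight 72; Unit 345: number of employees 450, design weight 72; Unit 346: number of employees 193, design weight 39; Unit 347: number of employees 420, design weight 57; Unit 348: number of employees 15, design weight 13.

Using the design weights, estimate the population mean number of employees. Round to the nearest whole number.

288

Weighted sum = 426×37 + 29×37 + 47×31 + 289×72 + 450×72 + 193×39 + 420×57 + 15×13
  = 103162
Sum of weights = 37 + 37 + 31 + 72 + 72 + 39 + 57 + 13 = 358
Weighted mean = 103162 / 358 = 288.16201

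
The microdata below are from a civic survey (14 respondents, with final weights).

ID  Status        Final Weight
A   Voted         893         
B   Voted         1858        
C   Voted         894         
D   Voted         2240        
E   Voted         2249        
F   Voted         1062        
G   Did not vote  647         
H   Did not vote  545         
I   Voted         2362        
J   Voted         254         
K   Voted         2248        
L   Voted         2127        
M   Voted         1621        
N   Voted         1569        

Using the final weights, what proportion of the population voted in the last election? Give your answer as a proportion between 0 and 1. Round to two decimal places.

Sum of weights for 'Voted' = 893 + 1858 + 894 + 2240 + 2249 + 1062 + 2362 + 254 + 2248 + 2127 + 1621 + 1569 = 19377
Total weight = 20569
Weighted proportion = 19377 / 20569 = 0.94204871

0.94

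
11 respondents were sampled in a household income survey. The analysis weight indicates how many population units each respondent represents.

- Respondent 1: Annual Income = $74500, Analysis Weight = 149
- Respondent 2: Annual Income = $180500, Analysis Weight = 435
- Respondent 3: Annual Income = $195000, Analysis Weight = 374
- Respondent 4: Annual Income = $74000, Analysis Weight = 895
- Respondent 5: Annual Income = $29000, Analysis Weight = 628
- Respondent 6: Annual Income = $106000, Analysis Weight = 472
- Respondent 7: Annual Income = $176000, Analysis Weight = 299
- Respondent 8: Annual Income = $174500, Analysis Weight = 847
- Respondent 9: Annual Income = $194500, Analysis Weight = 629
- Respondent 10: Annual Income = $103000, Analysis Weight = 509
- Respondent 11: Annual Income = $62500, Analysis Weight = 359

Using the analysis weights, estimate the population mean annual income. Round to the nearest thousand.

Weighted sum = 74500×149 + 180500×435 + 195000×374 + 74000×895 + 29000×628 + 106000×472 + 176000×299 + 174500×847 + 194500×629 + 103000×509 + 62500×359
  = 694652500
Sum of weights = 149 + 435 + 374 + 895 + 628 + 472 + 299 + 847 + 629 + 509 + 359 = 5596
Weighted mean = 694652500 / 5596 = 124133.76

124000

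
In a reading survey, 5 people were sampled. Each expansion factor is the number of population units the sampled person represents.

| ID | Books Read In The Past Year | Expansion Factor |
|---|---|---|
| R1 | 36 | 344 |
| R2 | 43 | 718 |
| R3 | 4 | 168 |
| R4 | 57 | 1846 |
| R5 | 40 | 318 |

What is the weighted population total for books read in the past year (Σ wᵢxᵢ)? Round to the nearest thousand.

Weighted total = 36×344 + 43×718 + 4×168 + 57×1846 + 40×318
  = 12384 + 30874 + 672 + 105222 + 12720 = 161872

162000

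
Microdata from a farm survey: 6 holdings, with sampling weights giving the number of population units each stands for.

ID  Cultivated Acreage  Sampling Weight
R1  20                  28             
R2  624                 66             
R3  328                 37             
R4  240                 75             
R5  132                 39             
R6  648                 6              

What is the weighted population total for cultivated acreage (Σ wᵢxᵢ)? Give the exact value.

Weighted total = 20×28 + 624×66 + 328×37 + 240×75 + 132×39 + 648×6
  = 560 + 41184 + 12136 + 18000 + 5148 + 3888 = 80916

80916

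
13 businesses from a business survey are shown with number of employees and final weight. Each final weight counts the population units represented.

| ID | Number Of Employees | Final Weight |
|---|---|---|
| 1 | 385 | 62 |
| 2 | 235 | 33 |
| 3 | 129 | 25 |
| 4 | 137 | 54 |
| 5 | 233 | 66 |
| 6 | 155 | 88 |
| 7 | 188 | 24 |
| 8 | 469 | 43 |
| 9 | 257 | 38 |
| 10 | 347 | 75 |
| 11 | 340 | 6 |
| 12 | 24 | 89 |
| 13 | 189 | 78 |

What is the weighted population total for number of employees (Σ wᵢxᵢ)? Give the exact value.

150654

Weighted total = 150654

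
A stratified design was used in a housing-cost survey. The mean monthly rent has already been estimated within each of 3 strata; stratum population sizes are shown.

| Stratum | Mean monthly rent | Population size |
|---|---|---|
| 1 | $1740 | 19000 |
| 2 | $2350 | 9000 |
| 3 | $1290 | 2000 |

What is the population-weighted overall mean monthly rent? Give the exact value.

1893

Σ Nₕ·x̄ₕ = 1740×19000 + 2350×9000 + 1290×2000
  = 33060000 + 21150000 + 2580000 = 56790000
Σ Nₕ = 19000 + 9000 + 2000 = 30000
Overall mean = 56790000 / 30000 = 1893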